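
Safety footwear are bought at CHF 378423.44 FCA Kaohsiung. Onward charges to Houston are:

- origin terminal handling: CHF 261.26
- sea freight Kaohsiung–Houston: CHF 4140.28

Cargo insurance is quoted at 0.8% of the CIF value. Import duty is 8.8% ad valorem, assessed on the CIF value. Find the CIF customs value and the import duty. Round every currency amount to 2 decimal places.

Let C be the CIF value. C = FCA price + pre-shipment costs + freight + 0.8% × C
C − 0.8% × C = 378423.44 + 261.26 + 4140.28
0.992 × C = 382824.98
C = 382824.98 / 0.992 = 385912.28
Insurance premium = 0.8% × 385912.28 = 3087.30
Import duty = 385912.28 × 8.8% = 33960.28

CIF value: CHF 385912.28; import duty: CHF 33960.28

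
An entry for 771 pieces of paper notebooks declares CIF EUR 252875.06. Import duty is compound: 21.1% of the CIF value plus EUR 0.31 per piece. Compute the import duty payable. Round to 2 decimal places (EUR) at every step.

Import duty: EUR 53595.65

Ad valorem component: 252875.06 × 21.1% = 53356.64
Specific component: 771 × 0.31 = 239.01
Import duty = 53356.64 + 239.01 = 53595.65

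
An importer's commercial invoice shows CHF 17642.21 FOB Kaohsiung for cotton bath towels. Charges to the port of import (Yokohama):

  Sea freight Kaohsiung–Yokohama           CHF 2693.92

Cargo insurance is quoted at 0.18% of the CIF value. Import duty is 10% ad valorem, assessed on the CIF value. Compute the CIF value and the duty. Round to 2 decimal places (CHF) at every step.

CIF value: CHF 20372.80; import duty: CHF 2037.28

Let C be the CIF value. C = FOB price + freight + 0.18% × C
C − 0.18% × C = 17642.21 + 2693.92
0.9982 × C = 20336.13
C = 20336.13 / 0.9982 = 20372.80
Insurance premium = 0.18% × 20372.80 = 36.67
Import duty = 20372.80 × 10% = 2037.28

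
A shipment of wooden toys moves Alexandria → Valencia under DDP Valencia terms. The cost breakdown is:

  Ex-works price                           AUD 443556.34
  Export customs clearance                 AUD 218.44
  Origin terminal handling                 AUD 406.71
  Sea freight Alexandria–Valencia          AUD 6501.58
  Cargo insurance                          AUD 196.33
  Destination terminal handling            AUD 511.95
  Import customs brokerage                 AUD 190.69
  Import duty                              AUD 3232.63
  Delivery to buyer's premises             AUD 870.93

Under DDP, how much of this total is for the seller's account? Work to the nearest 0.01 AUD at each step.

DDP: the seller bears all costs including import duty.
Seller's account: goods 443556.34 + export clearance 218.44 + origin terminal 406.71 + freight 6501.58 + insurance 196.33 + destination terminal 511.95 + brokerage 190.69 + duty 3232.63 + delivery 870.93 = 455685.60
Buyer's account: 0.00

Seller's account: AUD 455685.60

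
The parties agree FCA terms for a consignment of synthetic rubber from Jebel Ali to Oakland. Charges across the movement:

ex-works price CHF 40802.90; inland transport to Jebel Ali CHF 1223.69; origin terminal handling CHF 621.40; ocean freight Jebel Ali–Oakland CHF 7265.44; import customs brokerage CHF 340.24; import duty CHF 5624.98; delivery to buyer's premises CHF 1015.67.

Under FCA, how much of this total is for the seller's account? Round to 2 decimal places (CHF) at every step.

FCA: the seller delivers export-cleared goods to the carrier; the buyer bears costs from that point.
Seller's account: goods 40802.90 + inland to port 1223.69 = 42026.59
Buyer's account: origin terminal 621.40 + freight 7265.44 + brokerage 340.24 + duty 5624.98 + delivery 1015.67 = 14867.73

Seller's account: CHF 42026.59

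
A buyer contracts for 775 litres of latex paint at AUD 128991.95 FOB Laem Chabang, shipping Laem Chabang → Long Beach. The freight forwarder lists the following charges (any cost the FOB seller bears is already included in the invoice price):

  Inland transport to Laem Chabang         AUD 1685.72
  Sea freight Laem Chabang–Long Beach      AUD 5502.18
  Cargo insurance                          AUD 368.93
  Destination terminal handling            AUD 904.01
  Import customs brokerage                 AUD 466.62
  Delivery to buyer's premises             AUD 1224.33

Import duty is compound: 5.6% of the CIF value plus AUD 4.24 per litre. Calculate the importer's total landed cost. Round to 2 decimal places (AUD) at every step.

FOB: the seller bears costs until goods are on board at the origin port; the buyer bears freight, insurance and all costs thereafter.
Already in the invoice (seller's account under FOB): inland to port — exclude.
CIF value = FOB price + freight + insurance = 128991.95 + 5502.18 + 368.93 = 134863.06
Ad valorem component: 134863.06 × 5.6% = 7552.33
Specific component: 775 × 4.24 = 3286.00
Import duty = 7552.33 + 3286.00 = 10838.33
Buyer bears: freight 5502.18 + insurance 368.93 + destination terminal 904.01 + brokerage 466.62 + delivery 1224.33 + duty 10838.33 = 19304.40
Landed cost = invoice 128991.95 + 19304.40 = 148296.35

Total landed cost: AUD 148296.35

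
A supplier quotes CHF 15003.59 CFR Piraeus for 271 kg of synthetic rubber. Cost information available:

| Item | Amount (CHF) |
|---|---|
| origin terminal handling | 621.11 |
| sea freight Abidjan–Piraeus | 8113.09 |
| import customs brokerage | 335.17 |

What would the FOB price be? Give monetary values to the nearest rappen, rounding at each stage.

FOB price: CHF 6890.50

Not relevant to the conversion: origin terminal — on the seller under both CFR and FOB; already in the CFR price and stays in the FOB price. brokerage — on the buyer under both terms; not part of either seller's price.
From CFR to FOB, the seller no longer bears: freight.
FOB price = 15003.59 − 8113.09 = 6890.50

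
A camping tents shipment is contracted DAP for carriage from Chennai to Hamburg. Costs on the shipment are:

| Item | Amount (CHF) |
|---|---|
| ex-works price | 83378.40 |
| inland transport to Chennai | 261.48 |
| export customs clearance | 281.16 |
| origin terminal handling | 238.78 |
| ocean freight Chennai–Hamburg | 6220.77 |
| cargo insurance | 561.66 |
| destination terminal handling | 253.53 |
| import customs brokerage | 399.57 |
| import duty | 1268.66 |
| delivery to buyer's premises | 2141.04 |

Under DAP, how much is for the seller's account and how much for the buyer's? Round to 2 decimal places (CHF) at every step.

DAP: the seller bears all costs to the named destination except import duty and clearance.
Seller's account: goods 83378.40 + inland to port 261.48 + export clearance 281.16 + origin terminal 238.78 + freight 6220.77 + insurance 561.66 + destination terminal 253.53 + delivery 2141.04 = 93336.82
Buyer's account: brokerage 399.57 + duty 1268.66 = 1668.23

Seller: CHF 93336.82; buyer: CHF 1668.23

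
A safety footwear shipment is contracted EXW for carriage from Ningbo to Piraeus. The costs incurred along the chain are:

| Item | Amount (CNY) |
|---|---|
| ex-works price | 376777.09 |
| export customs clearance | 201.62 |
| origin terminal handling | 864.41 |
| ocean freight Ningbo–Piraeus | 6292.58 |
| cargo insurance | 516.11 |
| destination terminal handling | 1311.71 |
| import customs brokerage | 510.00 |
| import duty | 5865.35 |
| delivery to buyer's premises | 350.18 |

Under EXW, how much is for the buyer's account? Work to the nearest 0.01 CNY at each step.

Buyer's account: CNY 15911.96

EXW: the seller makes goods available at their premises; the buyer bears all onward costs.
Seller's account: goods 376777.09 = 376777.09
Buyer's account: export clearance 201.62 + origin terminal 864.41 + freight 6292.58 + insurance 516.11 + destination terminal 1311.71 + brokerage 510.00 + duty 5865.35 + delivery 350.18 = 15911.96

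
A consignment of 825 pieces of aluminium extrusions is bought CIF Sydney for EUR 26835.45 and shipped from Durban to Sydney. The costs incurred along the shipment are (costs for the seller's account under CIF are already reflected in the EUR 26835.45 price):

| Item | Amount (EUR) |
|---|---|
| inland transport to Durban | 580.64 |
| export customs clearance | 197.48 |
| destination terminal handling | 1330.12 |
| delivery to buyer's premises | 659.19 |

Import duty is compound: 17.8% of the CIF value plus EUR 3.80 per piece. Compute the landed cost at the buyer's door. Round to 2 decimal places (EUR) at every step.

CIF: the seller pays costs through ocean freight and marine insurance to the destination port.
Already in the invoice (seller's account under CIF): inland to port, export clearance — exclude.
The CIF price already equals the CIF value: 26835.45
Ad valorem component: 26835.45 × 17.8% = 4776.71
Specific component: 825 × 3.80 = 3135.00
Import duty = 4776.71 + 3135.00 = 7911.71
Buyer bears: destination terminal 1330.12 + delivery 659.19 + duty 7911.71 = 9901.02
Landed cost = invoice 26835.45 + 9901.02 = 36736.47

Total landed cost: EUR 36736.47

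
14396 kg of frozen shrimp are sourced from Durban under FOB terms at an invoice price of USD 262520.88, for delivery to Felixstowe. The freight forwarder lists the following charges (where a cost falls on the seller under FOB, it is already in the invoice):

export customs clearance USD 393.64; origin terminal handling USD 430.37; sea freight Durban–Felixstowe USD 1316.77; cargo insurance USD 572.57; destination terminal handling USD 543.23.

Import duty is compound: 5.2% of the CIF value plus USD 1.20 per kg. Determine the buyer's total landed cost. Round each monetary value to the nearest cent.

FOB: the seller bears costs until goods are on board at the origin port; the buyer bears freight, insurance and all costs thereafter.
Already in the invoice (seller's account under FOB): export clearance, origin terminal — exclude.
CIF value = FOB price + freight + insurance = 262520.88 + 1316.77 + 572.57 = 264410.22
Ad valorem component: 264410.22 × 5.2% = 13749.33
Specific component: 14396 × 1.20 = 17275.20
Import duty = 13749.33 + 17275.20 = 31024.53
Buyer bears: freight 1316.77 + insurance 572.57 + destination terminal 543.23 + duty 31024.53 = 33457.10
Landed cost = invoice 262520.88 + 33457.10 = 295977.98

Total landed cost: USD 295977.98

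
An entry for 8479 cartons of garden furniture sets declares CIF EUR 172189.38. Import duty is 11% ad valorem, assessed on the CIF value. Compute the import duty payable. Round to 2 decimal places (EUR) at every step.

Import duty: EUR 18940.83

Import duty = 172189.38 × 11% = 18940.83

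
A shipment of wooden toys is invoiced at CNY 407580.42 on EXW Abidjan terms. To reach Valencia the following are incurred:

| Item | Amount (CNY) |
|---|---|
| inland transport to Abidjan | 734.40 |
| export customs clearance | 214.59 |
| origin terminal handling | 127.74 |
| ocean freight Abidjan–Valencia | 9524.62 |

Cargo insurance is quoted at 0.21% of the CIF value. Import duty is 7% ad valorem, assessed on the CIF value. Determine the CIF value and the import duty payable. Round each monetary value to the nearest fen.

Let C be the CIF value. C = EXW price + pre-shipment costs + freight + 0.21% × C
C − 0.21% × C = 407580.42 + 734.40 + 214.59 + 127.74 + 9524.62
0.9979 × C = 418181.77
C = 418181.77 / 0.9979 = 419061.80
Insurance premium = 0.21% × 419061.80 = 880.03
Import duty = 419061.80 × 7% = 29334.33

CIF value: CNY 419061.80; import duty: CNY 29334.33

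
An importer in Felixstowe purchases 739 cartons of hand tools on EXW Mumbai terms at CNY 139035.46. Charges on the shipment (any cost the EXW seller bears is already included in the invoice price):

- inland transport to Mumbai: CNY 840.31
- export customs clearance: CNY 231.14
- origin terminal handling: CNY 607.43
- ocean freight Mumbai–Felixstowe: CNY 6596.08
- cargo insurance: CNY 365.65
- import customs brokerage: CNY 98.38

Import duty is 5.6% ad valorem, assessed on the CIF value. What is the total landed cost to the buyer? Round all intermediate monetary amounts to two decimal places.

Total landed cost: CNY 156044.31

EXW: the seller makes goods available at their premises; the buyer bears all onward costs.
CIF value = EXW price + inland to port + export clearance + origin terminal + freight + insurance = 139035.46 + 840.31 + 231.14 + 607.43 + 6596.08 + 365.65 = 147676.07
Import duty = 147676.07 × 5.6% = 8269.86
Buyer bears: inland to port 840.31 + export clearance 231.14 + origin terminal 607.43 + freight 6596.08 + insurance 365.65 + brokerage 98.38 + duty 8269.86 = 17008.85
Landed cost = invoice 139035.46 + 17008.85 = 156044.31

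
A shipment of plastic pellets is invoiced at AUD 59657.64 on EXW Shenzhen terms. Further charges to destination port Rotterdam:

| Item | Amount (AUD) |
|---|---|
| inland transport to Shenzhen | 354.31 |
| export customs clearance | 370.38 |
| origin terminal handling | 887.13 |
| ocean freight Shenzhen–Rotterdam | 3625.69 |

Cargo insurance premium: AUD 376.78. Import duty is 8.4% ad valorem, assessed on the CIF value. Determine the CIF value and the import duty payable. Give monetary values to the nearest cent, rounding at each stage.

CIF value: AUD 65271.93; import duty: AUD 5482.84

CIF = EXW price + pre-shipment costs + freight + insurance
CIF = 59657.64 + 354.31 + 370.38 + 887.13 + 3625.69 + 376.78 = 65271.93
Import duty = 65271.93 × 8.4% = 5482.84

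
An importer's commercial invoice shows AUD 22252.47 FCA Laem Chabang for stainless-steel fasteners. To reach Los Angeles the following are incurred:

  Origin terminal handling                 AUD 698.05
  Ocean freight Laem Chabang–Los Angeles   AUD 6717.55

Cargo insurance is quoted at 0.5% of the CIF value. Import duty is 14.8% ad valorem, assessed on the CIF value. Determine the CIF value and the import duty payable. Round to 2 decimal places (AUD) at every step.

Let C be the CIF value. C = FCA price + pre-shipment costs + freight + 0.5% × C
C − 0.5% × C = 22252.47 + 698.05 + 6717.55
0.995 × C = 29668.07
C = 29668.07 / 0.995 = 29817.16
Insurance premium = 0.5% × 29817.16 = 149.09
Import duty = 29817.16 × 14.8% = 4412.94

CIF value: AUD 29817.16; import duty: AUD 4412.94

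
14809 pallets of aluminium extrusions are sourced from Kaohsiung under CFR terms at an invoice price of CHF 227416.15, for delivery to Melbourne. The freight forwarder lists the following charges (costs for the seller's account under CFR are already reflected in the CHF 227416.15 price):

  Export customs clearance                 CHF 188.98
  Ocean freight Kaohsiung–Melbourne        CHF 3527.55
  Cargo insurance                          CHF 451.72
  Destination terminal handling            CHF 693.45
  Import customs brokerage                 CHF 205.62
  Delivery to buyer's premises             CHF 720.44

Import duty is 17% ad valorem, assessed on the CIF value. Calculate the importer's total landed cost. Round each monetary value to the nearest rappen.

Total landed cost: CHF 268224.92

CFR: the seller pays costs through ocean freight to the destination port, but not insurance.
Already in the invoice (seller's account under CFR): export clearance, freight — exclude.
CIF value = CFR price + insurance = 227416.15 + 451.72 = 227867.87
Import duty = 227867.87 × 17% = 38737.54
Buyer bears: insurance 451.72 + destination terminal 693.45 + brokerage 205.62 + delivery 720.44 + duty 38737.54 = 40808.77
Landed cost = invoice 227416.15 + 40808.77 = 268224.92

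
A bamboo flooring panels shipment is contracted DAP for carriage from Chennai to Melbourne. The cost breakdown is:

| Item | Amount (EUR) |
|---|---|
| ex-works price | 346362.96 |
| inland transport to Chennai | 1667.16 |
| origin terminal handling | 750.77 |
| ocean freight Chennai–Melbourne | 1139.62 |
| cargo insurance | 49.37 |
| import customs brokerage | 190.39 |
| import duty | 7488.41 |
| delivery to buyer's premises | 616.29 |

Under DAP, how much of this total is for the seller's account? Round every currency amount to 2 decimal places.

Seller's account: EUR 350586.17

DAP: the seller bears all costs to the named destination except import duty and clearance.
Seller's account: goods 346362.96 + inland to port 1667.16 + origin terminal 750.77 + freight 1139.62 + insurance 49.37 + delivery 616.29 = 350586.17
Buyer's account: brokerage 190.39 + duty 7488.41 = 7678.80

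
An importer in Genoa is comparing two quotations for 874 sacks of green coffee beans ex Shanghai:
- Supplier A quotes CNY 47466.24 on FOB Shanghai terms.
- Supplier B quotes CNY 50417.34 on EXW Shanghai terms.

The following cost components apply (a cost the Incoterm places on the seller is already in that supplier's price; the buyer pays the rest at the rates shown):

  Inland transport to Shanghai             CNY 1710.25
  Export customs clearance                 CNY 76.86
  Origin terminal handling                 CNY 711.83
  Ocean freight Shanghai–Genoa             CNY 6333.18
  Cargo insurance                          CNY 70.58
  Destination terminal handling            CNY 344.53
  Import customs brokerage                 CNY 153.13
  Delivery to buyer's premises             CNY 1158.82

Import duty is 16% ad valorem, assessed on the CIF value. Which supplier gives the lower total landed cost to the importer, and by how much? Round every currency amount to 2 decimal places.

Supplier A (FOB):
CIF value = FOB price + freight + insurance = 47466.24 + 6333.18 + 70.58 = 53870.00
Import duty = 53870.00 × 16% = 8619.20
Buyer bears (A): 6333.18 + 70.58 + 344.53 + 153.13 + 1158.82 = 8060.24
Landed cost (A) = invoice 47466.24 + 8060.24 + duty 8619.20 = 64145.68
Supplier B (EXW):
CIF value = EXW price + inland to port + export clearance + origin terminal + freight + insurance = 50417.34 + 1710.25 + 76.86 + 711.83 + 6333.18 + 70.58 = 59320.04
Import duty = 59320.04 × 16% = 9491.21
Buyer bears (B): 1710.25 + 76.86 + 711.83 + 6333.18 + 70.58 + 344.53 + 153.13 + 1158.82 = 10559.18
Landed cost (B) = invoice 50417.34 + 10559.18 + duty 9491.21 = 70467.73
Difference = |64145.68 − 70467.73| = 6322.05

Supplier A is cheaper by CNY 6322.05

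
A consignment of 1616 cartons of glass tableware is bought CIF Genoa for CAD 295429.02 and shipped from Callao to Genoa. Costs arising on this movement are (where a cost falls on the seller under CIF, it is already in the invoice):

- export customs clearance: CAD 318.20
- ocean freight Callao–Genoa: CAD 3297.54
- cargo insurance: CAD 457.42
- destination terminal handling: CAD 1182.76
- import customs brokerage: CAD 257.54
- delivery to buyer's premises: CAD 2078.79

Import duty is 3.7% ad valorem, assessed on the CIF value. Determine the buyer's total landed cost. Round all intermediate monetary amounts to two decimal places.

Total landed cost: CAD 309878.98

CIF: the seller pays costs through ocean freight and marine insurance to the destination port.
Already in the invoice (seller's account under CIF): export clearance, freight, insurance — exclude.
The CIF price already equals the CIF value: 295429.02
Import duty = 295429.02 × 3.7% = 10930.87
Buyer bears: destination terminal 1182.76 + brokerage 257.54 + delivery 2078.79 + duty 10930.87 = 14449.96
Landed cost = invoice 295429.02 + 14449.96 = 309878.98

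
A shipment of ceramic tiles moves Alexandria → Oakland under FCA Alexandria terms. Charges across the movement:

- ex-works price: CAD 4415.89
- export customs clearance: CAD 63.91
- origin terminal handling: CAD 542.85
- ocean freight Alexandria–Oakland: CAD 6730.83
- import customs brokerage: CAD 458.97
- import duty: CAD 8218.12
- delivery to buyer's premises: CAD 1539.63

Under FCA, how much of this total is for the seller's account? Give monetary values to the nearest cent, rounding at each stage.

FCA: the seller delivers export-cleared goods to the carrier; the buyer bears costs from that point.
Seller's account: goods 4415.89 + export clearance 63.91 = 4479.80
Buyer's account: origin terminal 542.85 + freight 6730.83 + brokerage 458.97 + duty 8218.12 + delivery 1539.63 = 17490.40

Seller's account: CAD 4479.80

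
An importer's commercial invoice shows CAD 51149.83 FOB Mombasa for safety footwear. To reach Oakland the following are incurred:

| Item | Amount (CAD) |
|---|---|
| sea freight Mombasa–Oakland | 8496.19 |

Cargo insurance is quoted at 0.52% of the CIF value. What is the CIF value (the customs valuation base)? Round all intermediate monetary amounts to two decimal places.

Let C be the CIF value. C = FOB price + freight + 0.52% × C
C − 0.52% × C = 51149.83 + 8496.19
0.9948 × C = 59646.02
C = 59646.02 / 0.9948 = 59957.80
Insurance premium = 0.52% × 59957.80 = 311.78

CIF value: CAD 59957.80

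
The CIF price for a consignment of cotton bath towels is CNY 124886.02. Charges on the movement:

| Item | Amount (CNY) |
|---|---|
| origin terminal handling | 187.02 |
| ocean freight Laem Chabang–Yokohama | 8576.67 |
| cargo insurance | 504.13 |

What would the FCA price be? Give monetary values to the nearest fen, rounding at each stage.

From CIF to FCA, the seller no longer bears: origin terminal, freight, insurance.
FCA price = 124886.02 − 187.02 − 8576.67 − 504.13 = 115618.20

FCA price: CNY 115618.20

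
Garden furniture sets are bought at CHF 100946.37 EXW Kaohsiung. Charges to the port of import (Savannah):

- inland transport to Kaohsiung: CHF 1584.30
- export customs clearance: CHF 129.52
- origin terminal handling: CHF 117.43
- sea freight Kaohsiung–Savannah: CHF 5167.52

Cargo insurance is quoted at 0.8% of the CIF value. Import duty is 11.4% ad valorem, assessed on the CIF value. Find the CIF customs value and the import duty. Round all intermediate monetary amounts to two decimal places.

Let C be the CIF value. C = EXW price + pre-shipment costs + freight + 0.8% × C
C − 0.8% × C = 100946.37 + 1584.30 + 129.52 + 117.43 + 5167.52
0.992 × C = 107945.14
C = 107945.14 / 0.992 = 108815.67
Insurance premium = 0.8% × 108815.67 = 870.53
Import duty = 108815.67 × 11.4% = 12404.99

CIF value: CHF 108815.67; import duty: CHF 12404.99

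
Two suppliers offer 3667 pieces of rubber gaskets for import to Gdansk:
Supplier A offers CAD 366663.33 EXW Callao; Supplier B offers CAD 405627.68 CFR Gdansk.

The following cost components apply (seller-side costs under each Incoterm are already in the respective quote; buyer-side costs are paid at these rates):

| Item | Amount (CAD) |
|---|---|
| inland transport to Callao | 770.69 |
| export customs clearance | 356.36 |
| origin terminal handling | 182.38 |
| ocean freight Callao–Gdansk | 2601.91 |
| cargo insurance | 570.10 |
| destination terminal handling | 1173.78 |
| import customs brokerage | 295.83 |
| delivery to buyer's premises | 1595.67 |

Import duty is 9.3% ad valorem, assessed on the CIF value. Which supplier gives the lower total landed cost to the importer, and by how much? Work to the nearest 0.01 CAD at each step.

Supplier A (EXW):
CIF value = EXW price + inland to port + export clearance + origin terminal + freight + insurance = 366663.33 + 770.69 + 356.36 + 182.38 + 2601.91 + 570.10 = 371144.77
Import duty = 371144.77 × 9.3% = 34516.46
Buyer bears (A): 770.69 + 356.36 + 182.38 + 2601.91 + 570.10 + 1173.78 + 295.83 + 1595.67 = 7546.72
Landed cost (A) = invoice 366663.33 + 7546.72 + duty 34516.46 = 408726.51
Supplier B (CFR):
CIF value = CFR price + insurance = 405627.68 + 570.10 = 406197.78
Import duty = 406197.78 × 9.3% = 37776.39
Buyer bears (B): 570.10 + 1173.78 + 295.83 + 1595.67 = 3635.38
Landed cost (B) = invoice 405627.68 + 3635.38 + duty 37776.39 = 447039.45
Difference = |408726.51 − 447039.45| = 38312.94

Supplier A is cheaper by CAD 38312.94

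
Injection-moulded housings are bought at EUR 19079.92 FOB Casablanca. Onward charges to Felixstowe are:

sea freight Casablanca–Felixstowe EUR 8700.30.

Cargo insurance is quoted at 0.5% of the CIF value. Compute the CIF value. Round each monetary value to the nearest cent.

Let C be the CIF value. C = FOB price + freight + 0.5% × C
C − 0.5% × C = 19079.92 + 8700.30
0.995 × C = 27780.22
C = 27780.22 / 0.995 = 27919.82
Insurance premium = 0.5% × 27919.82 = 139.60

CIF value: EUR 27919.82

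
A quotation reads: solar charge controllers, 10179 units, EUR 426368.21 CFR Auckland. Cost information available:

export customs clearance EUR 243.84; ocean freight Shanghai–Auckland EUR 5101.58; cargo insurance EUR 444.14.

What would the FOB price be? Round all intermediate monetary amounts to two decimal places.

Not relevant to the conversion: export clearance — on the seller under both CFR and FOB; already in the CFR price and stays in the FOB price. insurance — on the buyer under both terms; not part of either seller's price.
From CFR to FOB, the seller no longer bears: freight.
FOB price = 426368.21 − 5101.58 = 421266.63

FOB price: EUR 421266.63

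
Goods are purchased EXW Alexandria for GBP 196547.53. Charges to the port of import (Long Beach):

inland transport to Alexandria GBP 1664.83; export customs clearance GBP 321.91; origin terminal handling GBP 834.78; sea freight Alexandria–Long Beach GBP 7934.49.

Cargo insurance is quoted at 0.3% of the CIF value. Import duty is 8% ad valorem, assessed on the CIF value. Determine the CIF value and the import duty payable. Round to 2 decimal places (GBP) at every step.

Let C be the CIF value. C = EXW price + pre-shipment costs + freight + 0.3% × C
C − 0.3% × C = 196547.53 + 1664.83 + 321.91 + 834.78 + 7934.49
0.997 × C = 207303.54
C = 207303.54 / 0.997 = 207927.32
Insurance premium = 0.3% × 207927.32 = 623.78
Import duty = 207927.32 × 8% = 16634.19

CIF value: GBP 207927.32; import duty: GBP 16634.19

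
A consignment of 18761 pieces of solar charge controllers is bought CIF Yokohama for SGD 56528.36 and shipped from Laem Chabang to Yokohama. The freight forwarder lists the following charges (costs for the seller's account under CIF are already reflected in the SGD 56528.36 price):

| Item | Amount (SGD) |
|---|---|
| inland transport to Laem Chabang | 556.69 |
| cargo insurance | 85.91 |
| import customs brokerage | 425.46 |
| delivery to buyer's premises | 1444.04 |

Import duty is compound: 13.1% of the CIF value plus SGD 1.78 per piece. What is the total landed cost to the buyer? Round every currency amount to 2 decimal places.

CIF: the seller pays costs through ocean freight and marine insurance to the destination port.
Already in the invoice (seller's account under CIF): inland to port, insurance — exclude.
The CIF price already equals the CIF value: 56528.36
Ad valorem component: 56528.36 × 13.1% = 7405.22
Specific component: 18761 × 1.78 = 33394.58
Import duty = 7405.22 + 33394.58 = 40799.80
Buyer bears: brokerage 425.46 + delivery 1444.04 + duty 40799.80 = 42669.30
Landed cost = invoice 56528.36 + 42669.30 = 99197.66

Total landed cost: SGD 99197.66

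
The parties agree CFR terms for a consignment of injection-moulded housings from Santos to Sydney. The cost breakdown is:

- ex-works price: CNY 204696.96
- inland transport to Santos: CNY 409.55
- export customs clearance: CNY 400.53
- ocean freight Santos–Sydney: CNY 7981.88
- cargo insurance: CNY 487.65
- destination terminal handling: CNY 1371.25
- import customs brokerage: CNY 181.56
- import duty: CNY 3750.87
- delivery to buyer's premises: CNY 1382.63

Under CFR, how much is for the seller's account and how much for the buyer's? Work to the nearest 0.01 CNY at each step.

Seller: CNY 213488.92; buyer: CNY 7173.96

CFR: the seller pays costs through ocean freight to the destination port, but not insurance.
Seller's account: goods 204696.96 + inland to port 409.55 + export clearance 400.53 + freight 7981.88 = 213488.92
Buyer's account: insurance 487.65 + destination terminal 1371.25 + brokerage 181.56 + duty 3750.87 + delivery 1382.63 = 7173.96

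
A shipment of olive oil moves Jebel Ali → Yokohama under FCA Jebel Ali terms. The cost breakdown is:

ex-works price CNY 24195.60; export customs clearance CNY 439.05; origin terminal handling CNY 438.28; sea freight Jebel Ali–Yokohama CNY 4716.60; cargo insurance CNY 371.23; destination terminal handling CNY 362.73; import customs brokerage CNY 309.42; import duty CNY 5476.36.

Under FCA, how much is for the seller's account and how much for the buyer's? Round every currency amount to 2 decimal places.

FCA: the seller delivers export-cleared goods to the carrier; the buyer bears costs from that point.
Seller's account: goods 24195.60 + export clearance 439.05 = 24634.65
Buyer's account: origin terminal 438.28 + freight 4716.60 + insurance 371.23 + destination terminal 362.73 + brokerage 309.42 + duty 5476.36 = 11674.62

Seller: CNY 24634.65; buyer: CNY 11674.62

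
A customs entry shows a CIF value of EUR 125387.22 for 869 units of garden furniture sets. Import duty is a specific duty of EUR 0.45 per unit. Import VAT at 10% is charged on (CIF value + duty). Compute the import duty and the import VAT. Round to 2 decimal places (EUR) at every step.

Import duty: EUR 391.05; import VAT: EUR 12577.83

Import duty = 869 × 0.45 = 391.05
VAT base = CIF + duty = 125387.22 + 391.05 = 125778.27
Import VAT = 125778.27 × 10% = 12577.83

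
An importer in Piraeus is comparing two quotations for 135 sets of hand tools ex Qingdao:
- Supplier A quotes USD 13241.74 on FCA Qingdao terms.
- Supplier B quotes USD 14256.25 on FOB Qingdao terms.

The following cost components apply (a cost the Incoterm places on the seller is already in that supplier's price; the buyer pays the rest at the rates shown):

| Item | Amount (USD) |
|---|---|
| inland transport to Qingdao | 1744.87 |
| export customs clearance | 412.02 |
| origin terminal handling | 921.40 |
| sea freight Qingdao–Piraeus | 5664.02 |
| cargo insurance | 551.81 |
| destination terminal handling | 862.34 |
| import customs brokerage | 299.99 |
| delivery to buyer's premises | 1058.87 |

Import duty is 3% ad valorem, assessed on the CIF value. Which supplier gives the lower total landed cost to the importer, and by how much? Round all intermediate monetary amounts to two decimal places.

Supplier A is cheaper by USD 95.90

Supplier A (FCA):
CIF value = FCA price + origin terminal + freight + insurance = 13241.74 + 921.40 + 5664.02 + 551.81 = 20378.97
Import duty = 20378.97 × 3% = 611.37
Buyer bears (A): 921.40 + 5664.02 + 551.81 + 862.34 + 299.99 + 1058.87 = 9358.43
Landed cost (A) = invoice 13241.74 + 9358.43 + duty 611.37 = 23211.54
Supplier B (FOB):
CIF value = FOB price + freight + insurance = 14256.25 + 5664.02 + 551.81 = 20472.08
Import duty = 20472.08 × 3% = 614.16
Buyer bears (B): 5664.02 + 551.81 + 862.34 + 299.99 + 1058.87 = 8437.03
Landed cost (B) = invoice 14256.25 + 8437.03 + duty 614.16 = 23307.44
Difference = |23211.54 − 23307.44| = 95.90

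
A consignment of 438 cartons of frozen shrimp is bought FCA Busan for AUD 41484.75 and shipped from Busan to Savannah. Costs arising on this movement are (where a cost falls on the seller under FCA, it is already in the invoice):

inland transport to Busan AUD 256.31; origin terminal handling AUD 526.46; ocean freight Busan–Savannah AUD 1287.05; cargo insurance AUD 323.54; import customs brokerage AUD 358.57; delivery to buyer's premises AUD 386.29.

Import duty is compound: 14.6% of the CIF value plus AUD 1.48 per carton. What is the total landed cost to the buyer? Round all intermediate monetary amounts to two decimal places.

Total landed cost: AUD 51383.68

FCA: the seller delivers export-cleared goods to the carrier; the buyer bears costs from that point.
Already in the invoice (seller's account under FCA): inland to port — exclude.
CIF value = FCA price + origin terminal + freight + insurance = 41484.75 + 526.46 + 1287.05 + 323.54 = 43621.80
Ad valorem component: 43621.80 × 14.6% = 6368.78
Specific component: 438 × 1.48 = 648.24
Import duty = 6368.78 + 648.24 = 7017.02
Buyer bears: origin terminal 526.46 + freight 1287.05 + insurance 323.54 + brokerage 358.57 + delivery 386.29 + duty 7017.02 = 9898.93
Landed cost = invoice 41484.75 + 9898.93 = 51383.68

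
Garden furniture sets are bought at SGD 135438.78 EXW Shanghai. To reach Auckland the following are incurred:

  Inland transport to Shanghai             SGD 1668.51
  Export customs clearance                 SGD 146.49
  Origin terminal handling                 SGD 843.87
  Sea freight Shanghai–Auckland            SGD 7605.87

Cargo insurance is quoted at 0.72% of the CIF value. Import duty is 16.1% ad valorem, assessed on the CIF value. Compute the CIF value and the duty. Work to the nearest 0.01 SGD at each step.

CIF value: SGD 146760.19; import duty: SGD 23628.39

Let C be the CIF value. C = EXW price + pre-shipment costs + freight + 0.72% × C
C − 0.72% × C = 135438.78 + 1668.51 + 146.49 + 843.87 + 7605.87
0.9928 × C = 145703.52
C = 145703.52 / 0.9928 = 146760.19
Insurance premium = 0.72% × 146760.19 = 1056.67
Import duty = 146760.19 × 16.1% = 23628.39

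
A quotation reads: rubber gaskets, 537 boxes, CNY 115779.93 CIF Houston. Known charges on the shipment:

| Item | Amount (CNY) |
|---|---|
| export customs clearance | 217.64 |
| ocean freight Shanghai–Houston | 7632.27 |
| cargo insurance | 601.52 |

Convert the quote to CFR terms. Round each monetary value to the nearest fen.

CFR price: CNY 115178.41

Not relevant to the conversion: export clearance, freight — on the seller under both CIF and CFR; already in the CIF price and stays in the CFR price.
From CIF to CFR, the seller no longer bears: insurance.
CFR price = 115779.93 − 601.52 = 115178.41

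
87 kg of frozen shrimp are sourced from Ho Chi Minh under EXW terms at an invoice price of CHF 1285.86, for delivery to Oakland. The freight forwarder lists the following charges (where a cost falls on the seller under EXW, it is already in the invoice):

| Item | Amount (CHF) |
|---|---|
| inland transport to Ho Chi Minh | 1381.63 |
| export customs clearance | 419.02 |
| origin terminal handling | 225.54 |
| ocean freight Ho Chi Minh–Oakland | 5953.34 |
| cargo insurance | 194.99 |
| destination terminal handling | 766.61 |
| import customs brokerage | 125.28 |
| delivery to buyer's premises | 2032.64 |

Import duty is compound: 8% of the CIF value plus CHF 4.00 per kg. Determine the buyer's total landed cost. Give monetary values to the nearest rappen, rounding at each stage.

Total landed cost: CHF 13489.74

EXW: the seller makes goods available at their premises; the buyer bears all onward costs.
CIF value = EXW price + inland to port + export clearance + origin terminal + freight + insurance = 1285.86 + 1381.63 + 419.02 + 225.54 + 5953.34 + 194.99 = 9460.38
Ad valorem component: 9460.38 × 8% = 756.83
Specific component: 87 × 4.00 = 348.00
Import duty = 756.83 + 348.00 = 1104.83
Buyer bears: inland to port 1381.63 + export clearance 419.02 + origin terminal 225.54 + freight 5953.34 + insurance 194.99 + destination terminal 766.61 + brokerage 125.28 + delivery 2032.64 + duty 1104.83 = 12203.88
Landed cost = invoice 1285.86 + 12203.88 = 13489.74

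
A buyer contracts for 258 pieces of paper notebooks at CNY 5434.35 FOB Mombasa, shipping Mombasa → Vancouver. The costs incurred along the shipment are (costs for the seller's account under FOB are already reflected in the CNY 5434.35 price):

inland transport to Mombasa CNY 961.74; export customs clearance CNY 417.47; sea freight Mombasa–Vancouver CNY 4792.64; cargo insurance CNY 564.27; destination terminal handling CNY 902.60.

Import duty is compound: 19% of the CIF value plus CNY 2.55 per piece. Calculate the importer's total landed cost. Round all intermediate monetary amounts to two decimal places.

Total landed cost: CNY 14402.10

FOB: the seller bears costs until goods are on board at the origin port; the buyer bears freight, insurance and all costs thereafter.
Already in the invoice (seller's account under FOB): inland to port, export clearance — exclude.
CIF value = FOB price + freight + insurance = 5434.35 + 4792.64 + 564.27 = 10791.26
Ad valorem component: 10791.26 × 19% = 2050.34
Specific component: 258 × 2.55 = 657.90
Import duty = 2050.34 + 657.90 = 2708.24
Buyer bears: freight 4792.64 + insurance 564.27 + destination terminal 902.60 + duty 2708.24 = 8967.75
Landed cost = invoice 5434.35 + 8967.75 = 14402.10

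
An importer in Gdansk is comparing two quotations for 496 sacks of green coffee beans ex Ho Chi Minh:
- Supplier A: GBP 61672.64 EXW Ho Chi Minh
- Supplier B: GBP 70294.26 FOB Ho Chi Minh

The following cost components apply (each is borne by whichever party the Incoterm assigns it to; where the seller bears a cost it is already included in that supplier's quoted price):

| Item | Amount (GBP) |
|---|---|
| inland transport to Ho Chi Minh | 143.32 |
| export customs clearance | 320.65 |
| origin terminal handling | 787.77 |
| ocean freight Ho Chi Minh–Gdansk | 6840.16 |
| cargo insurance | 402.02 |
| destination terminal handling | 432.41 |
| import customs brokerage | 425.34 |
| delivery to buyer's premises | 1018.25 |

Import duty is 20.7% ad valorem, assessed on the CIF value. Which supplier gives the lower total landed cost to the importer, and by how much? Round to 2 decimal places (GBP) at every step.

Supplier A is cheaper by GBP 8895.44

Supplier A (EXW):
CIF value = EXW price + inland to port + export clearance + origin terminal + freight + insurance = 61672.64 + 143.32 + 320.65 + 787.77 + 6840.16 + 402.02 = 70166.56
Import duty = 70166.56 × 20.7% = 14524.48
Buyer bears (A): 143.32 + 320.65 + 787.77 + 6840.16 + 402.02 + 432.41 + 425.34 + 1018.25 = 10369.92
Landed cost (A) = invoice 61672.64 + 10369.92 + duty 14524.48 = 86567.04
Supplier B (FOB):
CIF value = FOB price + freight + insurance = 70294.26 + 6840.16 + 402.02 = 77536.44
Import duty = 77536.44 × 20.7% = 16050.04
Buyer bears (B): 6840.16 + 402.02 + 432.41 + 425.34 + 1018.25 = 9118.18
Landed cost (B) = invoice 70294.26 + 9118.18 + duty 16050.04 = 95462.48
Difference = |86567.04 − 95462.48| = 8895.44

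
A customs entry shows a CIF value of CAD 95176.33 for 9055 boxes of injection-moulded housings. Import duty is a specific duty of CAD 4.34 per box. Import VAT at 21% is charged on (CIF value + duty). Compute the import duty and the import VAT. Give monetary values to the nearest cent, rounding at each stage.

Import duty: CAD 39298.70; import VAT: CAD 28239.76

Import duty = 9055 × 4.34 = 39298.70
VAT base = CIF + duty = 95176.33 + 39298.70 = 134475.03
Import VAT = 134475.03 × 21% = 28239.76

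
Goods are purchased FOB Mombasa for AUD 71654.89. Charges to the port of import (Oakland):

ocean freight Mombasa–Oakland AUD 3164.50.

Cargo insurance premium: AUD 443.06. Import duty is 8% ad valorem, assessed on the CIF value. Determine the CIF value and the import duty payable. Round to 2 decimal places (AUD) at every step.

CIF value: AUD 75262.45; import duty: AUD 6021.00

CIF = FOB price + freight + insurance
CIF = 71654.89 + 3164.50 + 443.06 = 75262.45
Import duty = 75262.45 × 8% = 6021.00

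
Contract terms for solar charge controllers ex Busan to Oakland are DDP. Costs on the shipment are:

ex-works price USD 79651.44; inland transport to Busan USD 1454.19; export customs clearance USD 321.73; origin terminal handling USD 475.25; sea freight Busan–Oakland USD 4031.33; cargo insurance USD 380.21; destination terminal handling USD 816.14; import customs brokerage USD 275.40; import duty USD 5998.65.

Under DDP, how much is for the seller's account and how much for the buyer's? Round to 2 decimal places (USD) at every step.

Seller: USD 93404.34; buyer: USD 0.00

DDP: the seller bears all costs including import duty.
Seller's account: goods 79651.44 + inland to port 1454.19 + export clearance 321.73 + origin terminal 475.25 + freight 4031.33 + insurance 380.21 + destination terminal 816.14 + brokerage 275.40 + duty 5998.65 = 93404.34
Buyer's account: 0.00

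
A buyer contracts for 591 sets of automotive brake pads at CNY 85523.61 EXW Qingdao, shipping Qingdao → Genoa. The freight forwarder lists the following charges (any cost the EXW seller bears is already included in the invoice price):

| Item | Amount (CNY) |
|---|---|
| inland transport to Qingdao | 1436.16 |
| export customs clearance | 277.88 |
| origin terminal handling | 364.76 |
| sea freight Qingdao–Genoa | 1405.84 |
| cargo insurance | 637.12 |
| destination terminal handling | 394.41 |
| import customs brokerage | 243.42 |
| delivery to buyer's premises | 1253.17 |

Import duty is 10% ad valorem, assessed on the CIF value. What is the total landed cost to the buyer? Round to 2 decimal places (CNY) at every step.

EXW: the seller makes goods available at their premises; the buyer bears all onward costs.
CIF value = EXW price + inland to port + export clearance + origin terminal + freight + insurance = 85523.61 + 1436.16 + 277.88 + 364.76 + 1405.84 + 637.12 = 89645.37
Import duty = 89645.37 × 10% = 8964.54
Buyer bears: inland to port 1436.16 + export clearance 277.88 + origin terminal 364.76 + freight 1405.84 + insurance 637.12 + destination terminal 394.41 + brokerage 243.42 + delivery 1253.17 + duty 8964.54 = 14977.30
Landed cost = invoice 85523.61 + 14977.30 = 100500.91

Total landed cost: CNY 100500.91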